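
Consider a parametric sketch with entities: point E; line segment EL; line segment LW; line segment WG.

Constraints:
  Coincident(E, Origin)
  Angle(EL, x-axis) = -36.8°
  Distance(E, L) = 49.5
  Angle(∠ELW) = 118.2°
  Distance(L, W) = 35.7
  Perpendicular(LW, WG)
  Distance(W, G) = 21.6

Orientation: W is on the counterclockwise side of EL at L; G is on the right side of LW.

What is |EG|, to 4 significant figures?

88.01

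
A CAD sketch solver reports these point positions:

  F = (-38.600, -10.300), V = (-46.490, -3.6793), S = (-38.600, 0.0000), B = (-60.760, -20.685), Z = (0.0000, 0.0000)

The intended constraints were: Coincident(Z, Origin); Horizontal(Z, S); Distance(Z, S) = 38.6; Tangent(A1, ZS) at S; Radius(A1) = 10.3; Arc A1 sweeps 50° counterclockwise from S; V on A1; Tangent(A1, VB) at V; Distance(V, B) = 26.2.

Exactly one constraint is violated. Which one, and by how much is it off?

Distance(V, B) = 26.2 — off by 4.00.

Z = (0.00, 0.00) ✓; Z.y = 0.00, S.y = 0.00 ✓; |ZS| = 38.60 ✓; ∠(FS, SZ) = 90.00° ✓; |FS| = 10.30 ✓; bearing(F→V) − bearing(F→S) = 50.00° ✓; |FV| = 10.30 ✓; ∠(FV, VB) = 90.00° ✓; |VB| = 22.20 ✗.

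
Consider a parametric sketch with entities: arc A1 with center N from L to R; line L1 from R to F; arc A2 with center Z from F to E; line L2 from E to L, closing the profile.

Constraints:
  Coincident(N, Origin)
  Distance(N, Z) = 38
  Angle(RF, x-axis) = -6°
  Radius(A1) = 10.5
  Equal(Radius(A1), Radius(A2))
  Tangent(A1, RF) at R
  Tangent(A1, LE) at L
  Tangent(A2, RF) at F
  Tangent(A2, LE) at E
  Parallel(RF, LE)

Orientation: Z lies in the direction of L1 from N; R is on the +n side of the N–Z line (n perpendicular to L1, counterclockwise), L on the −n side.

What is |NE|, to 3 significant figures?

39.4

The slot axis is L1's direction at -6.0°, so u = (cos -6.0°, sin -6.0°) = (0.995, -0.105) and n = (−sin -6.0°, cos -6.0°) = (0.105, 0.995). N is at the origin and Z lies 38.0 along u from N, so Z = 38.0·u = (37.8, -3.97). Tangency of A1 to both parallel lines with radius 10.5 puts R and L at N ± 10.5·n: R = (1.10, 10.4), L = (-1.10, -10.4). Equal radii place F and E the same way about Z: F = Z + 10.5·n = (38.9, 6.47), E = Z − 10.5·n = (36.7, -14.4). Then |NE| = |E − N| = 39.4.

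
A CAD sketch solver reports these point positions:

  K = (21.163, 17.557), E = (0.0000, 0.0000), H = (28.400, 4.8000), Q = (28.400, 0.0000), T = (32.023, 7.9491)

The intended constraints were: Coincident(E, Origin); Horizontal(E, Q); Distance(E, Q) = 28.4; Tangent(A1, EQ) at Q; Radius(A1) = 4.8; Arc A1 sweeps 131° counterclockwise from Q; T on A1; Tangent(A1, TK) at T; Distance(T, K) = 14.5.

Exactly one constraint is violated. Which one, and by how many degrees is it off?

Tangent(A1, TK) at T — off by 7.50°.

E = (0.00, 0.00) ✓; E.y = 0.00, Q.y = 0.00 ✓; |EQ| = 28.40 ✓; ∠(HQ, QE) = 90.00° ✓; |HQ| = 4.800 ✓; bearing(H→T) − bearing(H→Q) = 131.0° ✓; |HT| = 4.800 ✓; ∠(HT, TK) = 82.50° ✗; |TK| = 14.50 ✓.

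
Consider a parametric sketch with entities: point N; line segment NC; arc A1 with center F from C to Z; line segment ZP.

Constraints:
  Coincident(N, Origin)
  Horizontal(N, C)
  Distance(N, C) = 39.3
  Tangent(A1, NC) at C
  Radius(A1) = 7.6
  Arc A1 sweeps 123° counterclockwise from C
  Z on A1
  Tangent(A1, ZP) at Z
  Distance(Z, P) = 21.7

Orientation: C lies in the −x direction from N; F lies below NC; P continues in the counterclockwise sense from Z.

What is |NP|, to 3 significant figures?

45.2

N is at the origin; N and C share the same y with |NC| = 39.3 and C on the −x side, so C = (-39.3, 0.00). Since A1 is tangent to NC there, FC ⟂ NC, so F = C + (0, -7.6) = (-39.3, -7.60). On A1, C sits at bearing 90° from F; a 123° counterclockwise sweep puts Z at bearing 213°, so Z = F + 7.6·(cos 213°, sin 213°) = (-45.7, -11.7). A1 meets ZP tangentially, so FZ is at right angles to ZP, so ZP runs along (−sin 213°, cos 213°); with |ZP| = 21.7, P = (-33.9, -29.9). Then |NP| = |P − N| = 45.2.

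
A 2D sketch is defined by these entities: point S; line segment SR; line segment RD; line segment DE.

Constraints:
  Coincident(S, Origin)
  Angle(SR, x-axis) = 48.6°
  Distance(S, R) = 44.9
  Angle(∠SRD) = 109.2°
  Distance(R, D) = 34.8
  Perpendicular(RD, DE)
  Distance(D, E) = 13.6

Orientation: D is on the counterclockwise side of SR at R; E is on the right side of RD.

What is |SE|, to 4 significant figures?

74.79

S is at the origin; SR runs at 48.6° with length 44.9, so R = 44.9·(cos 48.6°, sin 48.6°) = (29.69, 33.68). ∠SRD = 109.2°, so RD runs at 48.6° + (180° − 109.2°) = 119.4° from the x-axis; with |RD| = 34.8, D = R + 34.8·(cos 119.4°, sin 119.4°) = (12.61, 64.00). RD is perpendicular to DE; with |DE| = 13.6 on the right of RD, E = D + 13.6·(0.8712, 0.4909) = (24.46, 70.67). Then |SE| = |E − S| = 74.79.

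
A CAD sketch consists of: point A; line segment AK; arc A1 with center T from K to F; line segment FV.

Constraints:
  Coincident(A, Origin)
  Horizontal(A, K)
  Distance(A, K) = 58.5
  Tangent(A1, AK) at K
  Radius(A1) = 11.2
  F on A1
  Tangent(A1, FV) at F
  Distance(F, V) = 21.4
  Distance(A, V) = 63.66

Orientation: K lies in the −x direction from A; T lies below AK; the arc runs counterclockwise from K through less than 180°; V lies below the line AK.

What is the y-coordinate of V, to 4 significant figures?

-34.79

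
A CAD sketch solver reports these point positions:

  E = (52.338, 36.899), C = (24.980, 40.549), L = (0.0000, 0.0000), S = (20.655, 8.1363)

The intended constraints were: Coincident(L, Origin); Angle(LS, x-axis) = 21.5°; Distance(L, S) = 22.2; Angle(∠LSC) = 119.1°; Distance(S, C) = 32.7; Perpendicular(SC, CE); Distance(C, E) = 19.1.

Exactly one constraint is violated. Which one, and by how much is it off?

Distance(C, E) = 19.1 — off by 8.50.

L = (0.00, 0.00) ✓; LS at 21.50° ✓; |LS| = 22.20 ✓; ∠LSC = 119.1° ✓; |SC| = 32.70 ✓; ∠(SC, CE) = 90.00° ✓; |CE| = 27.60 ✗.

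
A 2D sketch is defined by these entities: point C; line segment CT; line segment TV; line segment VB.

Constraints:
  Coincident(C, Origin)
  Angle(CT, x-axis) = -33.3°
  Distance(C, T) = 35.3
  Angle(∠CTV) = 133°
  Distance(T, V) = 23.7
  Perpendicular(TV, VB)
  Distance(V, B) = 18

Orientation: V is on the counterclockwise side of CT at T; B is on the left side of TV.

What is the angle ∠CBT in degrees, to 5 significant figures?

46.509°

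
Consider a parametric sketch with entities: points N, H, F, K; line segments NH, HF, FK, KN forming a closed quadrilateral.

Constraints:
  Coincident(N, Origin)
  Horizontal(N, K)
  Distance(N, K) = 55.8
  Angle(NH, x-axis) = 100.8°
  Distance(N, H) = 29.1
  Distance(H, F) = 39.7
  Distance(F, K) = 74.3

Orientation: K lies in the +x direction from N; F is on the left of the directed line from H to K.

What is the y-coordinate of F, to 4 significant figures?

62.36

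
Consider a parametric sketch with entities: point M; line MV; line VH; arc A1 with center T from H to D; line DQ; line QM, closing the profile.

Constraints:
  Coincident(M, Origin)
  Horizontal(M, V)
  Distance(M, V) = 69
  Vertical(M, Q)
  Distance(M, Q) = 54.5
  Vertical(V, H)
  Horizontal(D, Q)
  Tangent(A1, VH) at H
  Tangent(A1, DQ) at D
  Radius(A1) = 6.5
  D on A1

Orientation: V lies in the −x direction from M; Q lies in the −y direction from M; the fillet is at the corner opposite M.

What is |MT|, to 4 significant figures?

78.81

MQ is vertical with |MQ| = 54.5 and Q on the −y side, so Q = (0.000, -54.50). The virtual corner opposite M is at (-69.00, -54.50). The tangent condition forces TH to be normal to VH and tangency of A1 to DQ means the radius TD is perpendicular to DQ, with radius 6.5, so the center T sits 6.5 in from both sides at T = (-62.50, -48.00). Then |MT| = |T − M| = 78.81.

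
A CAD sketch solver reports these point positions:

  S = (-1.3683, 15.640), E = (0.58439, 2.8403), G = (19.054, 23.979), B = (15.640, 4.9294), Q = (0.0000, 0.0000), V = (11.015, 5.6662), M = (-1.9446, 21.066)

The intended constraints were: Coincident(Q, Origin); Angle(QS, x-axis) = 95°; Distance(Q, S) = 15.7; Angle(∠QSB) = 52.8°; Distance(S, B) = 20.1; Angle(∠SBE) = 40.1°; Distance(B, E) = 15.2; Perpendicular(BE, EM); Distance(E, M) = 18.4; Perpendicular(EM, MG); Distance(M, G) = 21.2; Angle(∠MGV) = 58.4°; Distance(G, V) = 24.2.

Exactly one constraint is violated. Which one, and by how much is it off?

Distance(G, V) = 24.2 — off by 4.20.

Q = (0.00, 0.00) ✓; QS at 95.00° ✓; |QS| = 15.70 ✓; ∠QSB = 52.80° ✓; |SB| = 20.10 ✓; ∠SBE = 40.10° ✓; |BE| = 15.20 ✓; ∠(BE, EM) = 90.00° ✓; |EM| = 18.40 ✓; ∠(EM, MG) = 90.00° ✓; |MG| = 21.20 ✓; ∠MGV = 58.40° ✓; |GV| = 20.00 ✗.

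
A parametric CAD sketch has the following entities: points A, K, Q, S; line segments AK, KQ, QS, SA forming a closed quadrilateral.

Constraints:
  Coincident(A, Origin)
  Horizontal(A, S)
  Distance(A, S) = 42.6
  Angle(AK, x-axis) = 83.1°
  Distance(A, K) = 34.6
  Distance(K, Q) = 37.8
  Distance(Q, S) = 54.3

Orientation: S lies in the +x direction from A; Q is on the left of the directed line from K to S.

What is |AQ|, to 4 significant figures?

65.13

A is at the origin; AS is horizontal with |AS| = 42.6 and S in +x, so S = (42.6, 0). AK runs at 83.1° with |AK| = 34.6, so K = (4.157, 34.35). Q is determined by |KQ| = 37.8 and |QS| = 54.3 together: it lies at the intersection of circle(K, 37.8) and circle(S, 54.3). With |KS| = 51.55, the foot of the radical line on KS is 11.04 from K and the perpendicular offset is √(37.8² − 11.04²) = 36.15. Taking the left-of-KS solution: Q = (36.48, 53.95).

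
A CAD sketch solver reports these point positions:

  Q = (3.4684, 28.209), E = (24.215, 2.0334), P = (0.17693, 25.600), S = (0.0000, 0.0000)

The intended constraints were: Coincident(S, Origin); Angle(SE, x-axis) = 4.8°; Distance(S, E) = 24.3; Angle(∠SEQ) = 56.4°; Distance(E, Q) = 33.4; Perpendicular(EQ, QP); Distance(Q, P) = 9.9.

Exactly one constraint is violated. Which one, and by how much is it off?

Distance(Q, P) = 9.9 — off by 5.70.

S = (0.00, 0.00) ✓; SE at 4.800° ✓; |SE| = 24.30 ✓; ∠SEQ = 56.40° ✓; |EQ| = 33.40 ✓; ∠(EQ, QP) = 90.00° ✓; |QP| = 4.200 ✗.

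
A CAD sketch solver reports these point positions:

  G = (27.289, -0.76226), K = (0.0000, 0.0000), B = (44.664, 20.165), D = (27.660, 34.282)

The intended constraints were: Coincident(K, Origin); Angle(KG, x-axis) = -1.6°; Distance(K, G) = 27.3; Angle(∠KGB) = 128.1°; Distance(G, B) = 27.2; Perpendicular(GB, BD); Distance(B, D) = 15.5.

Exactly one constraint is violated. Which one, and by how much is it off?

Distance(B, D) = 15.5 — off by 6.60.

K = (0.00, 0.00) ✓; KG at -1.600° ✓; |KG| = 27.30 ✓; ∠KGB = 128.1° ✓; |GB| = 27.20 ✓; ∠(GB, BD) = 90.00° ✓; |BD| = 22.10 ✗.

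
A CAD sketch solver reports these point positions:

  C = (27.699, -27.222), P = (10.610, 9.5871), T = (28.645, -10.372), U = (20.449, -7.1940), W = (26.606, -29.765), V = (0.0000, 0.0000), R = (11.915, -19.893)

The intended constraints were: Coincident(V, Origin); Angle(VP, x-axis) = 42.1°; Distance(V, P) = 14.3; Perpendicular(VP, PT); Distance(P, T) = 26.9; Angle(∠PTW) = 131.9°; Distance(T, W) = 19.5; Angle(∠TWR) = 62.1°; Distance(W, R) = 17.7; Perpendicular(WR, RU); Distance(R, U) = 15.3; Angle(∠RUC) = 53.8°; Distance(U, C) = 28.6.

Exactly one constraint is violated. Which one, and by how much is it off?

Distance(U, C) = 28.6 — off by 7.30.

V = (0.00, 0.00) ✓; VP at 42.10° ✓; |VP| = 14.30 ✓; ∠(VP, PT) = 90.00° ✓; |PT| = 26.90 ✓; ∠PTW = 131.9° ✓; |TW| = 19.50 ✓; ∠TWR = 62.10° ✓; |WR| = 17.70 ✓; ∠(WR, RU) = 90.00° ✓; |RU| = 15.30 ✓; ∠RUC = 53.80° ✓; |UC| = 21.30 ✗.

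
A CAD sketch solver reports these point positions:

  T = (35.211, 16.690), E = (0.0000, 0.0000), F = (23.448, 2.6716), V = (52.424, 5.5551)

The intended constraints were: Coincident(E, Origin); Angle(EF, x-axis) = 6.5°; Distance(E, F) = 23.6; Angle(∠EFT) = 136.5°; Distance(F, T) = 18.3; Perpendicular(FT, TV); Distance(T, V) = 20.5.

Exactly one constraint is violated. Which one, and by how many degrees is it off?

Perpendicular(FT, TV) — off by 7.10°.

E = (0.00, 0.00) ✓; EF at 6.500° ✓; |EF| = 23.60 ✓; ∠EFT = 136.5° ✓; |FT| = 18.30 ✓; ∠(FT, TV) = 82.90° ✗; |TV| = 20.50 ✓.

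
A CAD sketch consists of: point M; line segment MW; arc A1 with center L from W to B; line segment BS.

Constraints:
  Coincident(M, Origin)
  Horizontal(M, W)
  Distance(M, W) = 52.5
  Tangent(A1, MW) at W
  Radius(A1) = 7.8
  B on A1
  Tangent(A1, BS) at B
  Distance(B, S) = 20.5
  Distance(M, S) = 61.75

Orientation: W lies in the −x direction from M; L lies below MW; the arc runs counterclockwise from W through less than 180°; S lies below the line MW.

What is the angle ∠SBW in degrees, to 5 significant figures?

126.75°

Checks: |LB| = 7.800 ✓; ∠(LB, BS) = 90.00° ✓; |BS| = 20.50 ✓; |MS| = 61.75 ✓.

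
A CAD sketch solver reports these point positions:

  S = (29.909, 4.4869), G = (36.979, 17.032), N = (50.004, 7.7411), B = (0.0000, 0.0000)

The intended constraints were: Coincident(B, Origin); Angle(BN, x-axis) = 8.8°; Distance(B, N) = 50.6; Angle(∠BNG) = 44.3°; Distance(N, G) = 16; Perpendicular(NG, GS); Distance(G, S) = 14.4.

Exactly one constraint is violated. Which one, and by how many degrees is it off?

Perpendicular(NG, GS) — off by 6.10°.

B = (0.00, 0.00) ✓; BN at 8.800° ✓; |BN| = 50.60 ✓; ∠BNG = 44.30° ✓; |NG| = 16.00 ✓; ∠(NG, GS) = 96.10° ✗; |GS| = 14.40 ✓.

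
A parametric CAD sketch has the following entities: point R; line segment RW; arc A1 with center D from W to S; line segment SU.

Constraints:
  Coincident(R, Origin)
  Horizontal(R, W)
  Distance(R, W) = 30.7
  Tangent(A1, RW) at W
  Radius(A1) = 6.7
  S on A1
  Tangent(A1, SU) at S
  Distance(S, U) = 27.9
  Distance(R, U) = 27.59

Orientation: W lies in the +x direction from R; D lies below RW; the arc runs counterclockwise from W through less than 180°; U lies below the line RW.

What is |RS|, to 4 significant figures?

25.34

Checks: |DS| = 6.700 ✓; ∠(DS, SU) = 90.00° ✓; |SU| = 27.90 ✓; |RU| = 27.59 ✓.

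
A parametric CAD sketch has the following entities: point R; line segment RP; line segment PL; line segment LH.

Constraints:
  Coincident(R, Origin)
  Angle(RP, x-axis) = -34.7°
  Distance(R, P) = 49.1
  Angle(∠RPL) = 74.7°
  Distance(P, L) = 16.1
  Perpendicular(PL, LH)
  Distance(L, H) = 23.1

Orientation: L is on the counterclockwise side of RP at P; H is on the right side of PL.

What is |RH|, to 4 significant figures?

70.53

R is at the origin; RP runs at -34.7° with length 49.1, so P = 49.1·(cos -34.7°, sin -34.7°) = (40.37, -27.95). ∠RPL = 74.7°, so PL runs at -34.7° + (180° − 74.7°) = 70.60° from the x-axis; with |PL| = 16.1, L = P + 16.1·(cos 70.60°, sin 70.60°) = (45.72, -12.77). The perpendicularity gives LH at right angles to PL; with |LH| = 23.1 on the right of PL, H = L + 23.1·(0.9432, -0.3322) = (67.50, -20.44). Then |RH| = |H − R| = 70.53.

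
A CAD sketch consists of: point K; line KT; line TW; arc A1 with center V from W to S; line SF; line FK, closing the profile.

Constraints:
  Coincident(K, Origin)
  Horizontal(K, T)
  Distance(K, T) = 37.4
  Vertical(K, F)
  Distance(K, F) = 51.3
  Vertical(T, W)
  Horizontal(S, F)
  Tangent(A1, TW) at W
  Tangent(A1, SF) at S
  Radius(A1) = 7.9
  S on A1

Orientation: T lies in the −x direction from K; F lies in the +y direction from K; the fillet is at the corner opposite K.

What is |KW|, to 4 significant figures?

57.29

K is at the origin; KT is horizontal with |KT| = 37.4 and T on the −x side, so T = (-37.40, 0.000). KF is vertical with |KF| = 51.3 and F on the +y side, so F = (0.000, 51.30). The virtual corner opposite K is at (-37.40, 51.30). A1 meets TW tangentially, so VW is at right angles to TW and tangency of A1 to SF means the radius VS is perpendicular to SF, with radius 7.9, so the center V sits 7.9 in from both sides at V = (-29.50, 43.40). That places the tangent points at W = (-37.40, 43.40) on TW and S = (-29.50, 51.30) on SF. Then |KW| = |W − K| = 57.29.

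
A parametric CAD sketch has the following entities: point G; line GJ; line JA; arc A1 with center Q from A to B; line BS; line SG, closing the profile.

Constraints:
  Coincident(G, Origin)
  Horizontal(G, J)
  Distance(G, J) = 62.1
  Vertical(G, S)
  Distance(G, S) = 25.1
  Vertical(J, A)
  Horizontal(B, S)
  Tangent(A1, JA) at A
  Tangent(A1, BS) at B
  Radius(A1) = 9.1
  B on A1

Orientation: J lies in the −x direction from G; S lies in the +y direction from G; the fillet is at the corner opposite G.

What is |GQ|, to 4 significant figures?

55.36

G is at the origin; G and J share the same y with |GJ| = 62.1 and J on the −x side, so J = (-62.10, 0.000). GS is vertical with |GS| = 25.1 and S on the +y side, so S = (0.000, 25.10). The virtual corner opposite G is at (-62.10, 25.10). Since A1 is tangent to JA there, QA ⟂ JA and the tangent condition forces QB to be normal to BS, with radius 9.1, so the center Q sits 9.1 in from both sides at Q = (-53.00, 16.00). Then |GQ| = |Q − G| = 55.36.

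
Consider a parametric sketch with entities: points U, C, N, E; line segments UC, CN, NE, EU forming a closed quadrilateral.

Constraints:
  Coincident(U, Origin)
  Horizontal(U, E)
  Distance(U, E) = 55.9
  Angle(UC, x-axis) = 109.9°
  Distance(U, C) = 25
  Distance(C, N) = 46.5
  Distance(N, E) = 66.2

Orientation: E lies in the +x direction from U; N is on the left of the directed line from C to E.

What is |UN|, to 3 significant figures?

62.0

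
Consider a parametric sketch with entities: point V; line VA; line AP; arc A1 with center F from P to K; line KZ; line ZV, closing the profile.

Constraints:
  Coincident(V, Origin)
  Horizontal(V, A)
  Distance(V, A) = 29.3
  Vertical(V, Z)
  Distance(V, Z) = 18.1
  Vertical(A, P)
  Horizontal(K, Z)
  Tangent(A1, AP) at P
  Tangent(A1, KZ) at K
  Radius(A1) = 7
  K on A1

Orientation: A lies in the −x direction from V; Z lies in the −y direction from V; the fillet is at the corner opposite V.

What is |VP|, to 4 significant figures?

31.33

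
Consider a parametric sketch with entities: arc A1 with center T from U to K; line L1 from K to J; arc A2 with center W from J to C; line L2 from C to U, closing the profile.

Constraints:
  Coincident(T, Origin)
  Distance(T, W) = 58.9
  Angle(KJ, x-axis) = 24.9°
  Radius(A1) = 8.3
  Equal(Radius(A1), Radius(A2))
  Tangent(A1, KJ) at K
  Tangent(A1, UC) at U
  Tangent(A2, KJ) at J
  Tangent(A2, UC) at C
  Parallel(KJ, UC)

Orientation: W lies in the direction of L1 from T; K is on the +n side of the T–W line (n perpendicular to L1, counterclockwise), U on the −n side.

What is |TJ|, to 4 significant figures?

59.48

The slot axis is L1's direction at 24.9°, so u = (cos 24.9°, sin 24.9°) = (0.9070, 0.4210) and n = (−sin 24.9°, cos 24.9°) = (-0.4210, 0.9070). T is at the origin and W lies 58.9 along u from T, so W = 58.9·u = (53.42, 24.80). Tangency of A1 to both parallel lines with radius 8.3 puts K and U at T ± 8.3·n: K = (-3.495, 7.528), U = (3.495, -7.528). Equal radii place J and C the same way about W: J = W + 8.3·n = (49.93, 32.33), C = W − 8.3·n = (56.92, 17.27). Then |TJ| = |J − T| = 59.48.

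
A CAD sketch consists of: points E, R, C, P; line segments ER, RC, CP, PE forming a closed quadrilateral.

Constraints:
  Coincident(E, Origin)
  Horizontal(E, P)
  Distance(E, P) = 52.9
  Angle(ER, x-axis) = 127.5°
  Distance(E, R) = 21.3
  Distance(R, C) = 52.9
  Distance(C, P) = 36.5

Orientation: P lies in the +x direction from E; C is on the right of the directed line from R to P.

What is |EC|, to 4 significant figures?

31.79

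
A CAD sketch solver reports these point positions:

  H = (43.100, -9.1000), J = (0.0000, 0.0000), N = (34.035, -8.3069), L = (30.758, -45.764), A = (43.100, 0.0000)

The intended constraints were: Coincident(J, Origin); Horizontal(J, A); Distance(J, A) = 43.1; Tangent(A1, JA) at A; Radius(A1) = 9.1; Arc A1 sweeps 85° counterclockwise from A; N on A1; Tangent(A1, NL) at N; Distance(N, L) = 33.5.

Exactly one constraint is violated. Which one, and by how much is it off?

Distance(N, L) = 33.5 — off by 4.10.

J = (0.00, 0.00) ✓; J.y = 0.00, A.y = 0.00 ✓; |JA| = 43.10 ✓; ∠(HA, AJ) = 90.00° ✓; |HA| = 9.100 ✓; bearing(H→N) − bearing(H→A) = 85.00° ✓; |HN| = 9.100 ✓; ∠(HN, NL) = 90.00° ✓; |NL| = 37.60 ✗.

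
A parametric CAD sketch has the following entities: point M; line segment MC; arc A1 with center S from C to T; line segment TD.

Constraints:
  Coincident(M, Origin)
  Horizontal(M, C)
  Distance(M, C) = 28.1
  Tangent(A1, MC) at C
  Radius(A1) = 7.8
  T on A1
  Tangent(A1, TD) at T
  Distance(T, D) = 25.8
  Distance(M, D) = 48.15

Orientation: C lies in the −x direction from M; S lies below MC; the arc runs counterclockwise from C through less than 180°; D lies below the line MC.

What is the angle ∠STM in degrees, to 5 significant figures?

8.9395°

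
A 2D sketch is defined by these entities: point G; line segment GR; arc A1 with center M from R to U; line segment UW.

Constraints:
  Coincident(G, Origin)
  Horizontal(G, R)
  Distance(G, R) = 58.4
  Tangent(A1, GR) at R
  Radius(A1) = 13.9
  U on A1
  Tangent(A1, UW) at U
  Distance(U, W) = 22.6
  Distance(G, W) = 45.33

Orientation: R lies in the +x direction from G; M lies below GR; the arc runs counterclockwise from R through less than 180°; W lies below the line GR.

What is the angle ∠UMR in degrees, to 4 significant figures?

63.20°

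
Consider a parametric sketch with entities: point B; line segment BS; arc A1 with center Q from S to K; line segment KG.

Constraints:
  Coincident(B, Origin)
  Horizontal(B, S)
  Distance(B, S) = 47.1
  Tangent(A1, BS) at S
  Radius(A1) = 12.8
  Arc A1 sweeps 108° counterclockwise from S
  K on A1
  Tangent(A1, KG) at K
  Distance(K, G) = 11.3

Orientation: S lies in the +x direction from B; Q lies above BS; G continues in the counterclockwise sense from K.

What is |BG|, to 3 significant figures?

62.2

B is at the origin; B and S share the same y with |BS| = 47.1 and S on the +x side, so S = (47.1, 0.00). Tangency of A1 to BS means the radius QS is perpendicular to BS, so Q = S + (0, 12.8) = (47.1, 12.8). On A1, S sits at bearing -90° from Q; a 108° counterclockwise sweep puts K at bearing 18°, so K = Q + 12.8·(cos 18°, sin 18°) = (59.3, 16.8). Since A1 is tangent to KG there, QK ⟂ KG, so KG runs along (−sin 18°, cos 18°); with |KG| = 11.3, G = (55.8, 27.5). Then |BG| = |G − B| = 62.2.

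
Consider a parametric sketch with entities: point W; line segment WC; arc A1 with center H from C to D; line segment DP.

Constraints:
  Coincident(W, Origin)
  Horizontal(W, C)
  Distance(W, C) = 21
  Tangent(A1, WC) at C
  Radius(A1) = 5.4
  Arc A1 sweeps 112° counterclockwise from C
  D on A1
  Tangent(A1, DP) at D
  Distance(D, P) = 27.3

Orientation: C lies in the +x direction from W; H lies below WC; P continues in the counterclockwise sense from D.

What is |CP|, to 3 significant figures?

33.1

W is at the origin; WC is horizontal with |WC| = 21.0 and C on the +x side, so C = (21.0, 0.00). A1 meets WC tangentially, so HC is at right angles to WC, so H = C + (0, -5.4) = (21.0, -5.40). On A1, C sits at bearing 90° from H; a 112° counterclockwise sweep puts D at bearing 202°, so D = H + 5.4·(cos 202°, sin 202°) = (16.0, -7.42). Tangency of A1 to DP means the radius HD is perpendicular to DP, so DP runs along (−sin 202°, cos 202°); with |DP| = 27.3, P = (26.2, -32.7). Then |CP| = |P − C| = 33.1.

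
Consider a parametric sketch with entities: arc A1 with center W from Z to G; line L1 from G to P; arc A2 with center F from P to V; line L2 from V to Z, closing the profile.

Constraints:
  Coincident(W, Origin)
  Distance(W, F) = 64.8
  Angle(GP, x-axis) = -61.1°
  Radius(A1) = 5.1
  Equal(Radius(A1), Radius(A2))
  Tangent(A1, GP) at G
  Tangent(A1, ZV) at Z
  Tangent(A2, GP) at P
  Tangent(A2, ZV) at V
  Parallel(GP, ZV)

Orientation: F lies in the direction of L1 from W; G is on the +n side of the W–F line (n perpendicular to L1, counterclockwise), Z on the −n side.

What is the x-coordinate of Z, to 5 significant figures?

-4.4649

W is at the origin and F lies 64.8 along u from W, so F = 64.8·u = (31.317, -56.730). Tangency of A1 to both parallel lines with radius 5.1 puts G and Z at W ± 5.1·n: G = (4.4649, 2.4647), Z = (-4.4649, -2.4647). So Z.x = -4.4649.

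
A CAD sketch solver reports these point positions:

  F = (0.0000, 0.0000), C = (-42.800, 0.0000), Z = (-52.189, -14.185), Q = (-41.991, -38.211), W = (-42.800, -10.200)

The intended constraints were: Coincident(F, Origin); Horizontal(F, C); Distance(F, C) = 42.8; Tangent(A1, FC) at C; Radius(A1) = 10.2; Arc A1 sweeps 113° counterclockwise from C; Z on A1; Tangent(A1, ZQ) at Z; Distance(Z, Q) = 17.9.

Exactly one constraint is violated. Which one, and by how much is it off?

Distance(Z, Q) = 17.9 — off by 8.20.

F = (0.00, 0.00) ✓; F.y = 0.00, C.y = 0.00 ✓; |FC| = 42.80 ✓; ∠(WC, CF) = 90.00° ✓; |WC| = 10.20 ✓; bearing(W→Z) − bearing(W→C) = 113.0° ✓; |WZ| = 10.20 ✓; ∠(WZ, ZQ) = 90.00° ✓; |ZQ| = 26.10 ✗.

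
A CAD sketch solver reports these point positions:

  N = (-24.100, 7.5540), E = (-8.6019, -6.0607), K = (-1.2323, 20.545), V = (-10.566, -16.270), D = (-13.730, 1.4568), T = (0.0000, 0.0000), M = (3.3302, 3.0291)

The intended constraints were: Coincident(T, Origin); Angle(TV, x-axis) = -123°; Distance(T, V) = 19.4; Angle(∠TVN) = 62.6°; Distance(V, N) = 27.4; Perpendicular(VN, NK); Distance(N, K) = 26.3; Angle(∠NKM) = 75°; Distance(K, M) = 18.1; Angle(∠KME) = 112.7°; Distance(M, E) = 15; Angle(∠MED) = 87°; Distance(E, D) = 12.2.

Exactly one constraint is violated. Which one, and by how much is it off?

Distance(E, D) = 12.2 — off by 3.10.

T = (0.00, 0.00) ✓; TV at -123.0° ✓; |TV| = 19.40 ✓; ∠TVN = 62.60° ✓; |VN| = 27.40 ✓; ∠(VN, NK) = 90.00° ✓; |NK| = 26.30 ✓; ∠NKM = 75.00° ✓; |KM| = 18.10 ✓; ∠KME = 112.7° ✓; |ME| = 15.00 ✓; ∠MED = 87.00° ✓; |ED| = 9.100 ✗.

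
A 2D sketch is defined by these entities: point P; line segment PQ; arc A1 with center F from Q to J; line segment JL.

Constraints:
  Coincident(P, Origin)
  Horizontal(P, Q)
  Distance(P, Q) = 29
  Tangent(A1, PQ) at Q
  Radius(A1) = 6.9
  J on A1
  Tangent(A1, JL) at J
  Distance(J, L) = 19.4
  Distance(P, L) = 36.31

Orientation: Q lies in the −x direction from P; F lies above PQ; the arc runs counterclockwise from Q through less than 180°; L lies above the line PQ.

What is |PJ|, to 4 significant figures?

23.44

Checks: |FJ| = 6.900 ✓; ∠(FJ, JL) = 90.00° ✓; |JL| = 19.40 ✓; |PL| = 36.31 ✓.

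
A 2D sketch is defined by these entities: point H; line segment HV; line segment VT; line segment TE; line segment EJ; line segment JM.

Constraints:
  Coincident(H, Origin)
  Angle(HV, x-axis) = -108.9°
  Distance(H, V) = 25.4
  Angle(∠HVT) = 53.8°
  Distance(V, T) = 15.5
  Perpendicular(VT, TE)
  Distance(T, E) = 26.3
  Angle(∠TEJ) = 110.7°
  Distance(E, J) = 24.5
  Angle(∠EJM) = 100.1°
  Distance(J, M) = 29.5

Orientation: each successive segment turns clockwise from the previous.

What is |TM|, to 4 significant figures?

39.22

H is at the origin; HV runs at -108.9° with length 25.4, so V = (-8.228, -24.03). ∠HVT = 53.8° gives VT at 124.9° from the x-axis; with |VT| = 15.5, T = (-17.10, -11.32). VT is perpendicular to TE, so TE runs at 34.90°; with |TE| = 26.3, E = (4.474, 3.729). ∠TEJ = 110.7° gives EJ at -34.40° from the x-axis; with |EJ| = 24.5, J = (24.69, -10.11). ∠EJM = 100.1° gives JM at -114.3° from the x-axis; with |JM| = 29.5, M = (12.55, -37.00). Then |TM| = |M − T| = 39.22.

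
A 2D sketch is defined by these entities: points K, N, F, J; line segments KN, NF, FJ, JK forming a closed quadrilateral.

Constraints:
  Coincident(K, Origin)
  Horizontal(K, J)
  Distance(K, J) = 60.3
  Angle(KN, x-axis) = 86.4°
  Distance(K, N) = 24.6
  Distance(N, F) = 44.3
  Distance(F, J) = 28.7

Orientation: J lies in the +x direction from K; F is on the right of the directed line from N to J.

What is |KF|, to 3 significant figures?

33.3

Checks: |NF| = 44.30 ✓; |FJ| = 28.70 ✓.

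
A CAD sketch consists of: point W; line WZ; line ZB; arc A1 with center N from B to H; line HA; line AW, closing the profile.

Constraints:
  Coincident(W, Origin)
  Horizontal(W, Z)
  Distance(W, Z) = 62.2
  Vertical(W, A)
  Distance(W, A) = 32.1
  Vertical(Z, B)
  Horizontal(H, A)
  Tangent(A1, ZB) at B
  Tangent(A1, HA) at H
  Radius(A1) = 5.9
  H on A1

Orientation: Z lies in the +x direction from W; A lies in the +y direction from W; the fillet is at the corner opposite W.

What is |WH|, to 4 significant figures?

64.81

W is at the origin; WZ is horizontal with |WZ| = 62.2 and Z on the +x side, so Z = (62.20, 0.000). WA is vertical with |WA| = 32.1 and A on the +y side, so A = (0.000, 32.10). The virtual corner opposite W is at (62.20, 32.10). Tangency of A1 to ZB means the radius NB is perpendicular to ZB and A1 meets HA tangentially, so NH is at right angles to HA, with radius 5.9, so the center N sits 5.9 in from both sides at N = (56.30, 26.20). That places the tangent points at B = (62.20, 26.20) on ZB and H = (56.30, 32.10) on HA. Then |WH| = |H − W| = 64.81.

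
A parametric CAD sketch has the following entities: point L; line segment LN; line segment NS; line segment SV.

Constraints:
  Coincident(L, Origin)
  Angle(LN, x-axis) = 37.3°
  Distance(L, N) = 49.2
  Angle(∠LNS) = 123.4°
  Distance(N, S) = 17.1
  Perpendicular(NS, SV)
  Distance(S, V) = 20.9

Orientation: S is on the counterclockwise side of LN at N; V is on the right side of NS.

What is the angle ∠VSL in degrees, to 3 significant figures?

133°

∠LNS = 123.4°, so NS runs at 37.3° + (180° − 123.4°) = 93.9° from the x-axis; with |NS| = 17.1, S = N + 17.1·(cos 93.9°, sin 93.9°) = (38.0, 46.9). NS ⟂ SV; with |SV| = 20.9 on the right of NS, V = S + 20.9·(0.998, 0.0680) = (58.8, 48.3). Then cos ∠VSL = SV·SL / (|SV||SL|), giving 133°.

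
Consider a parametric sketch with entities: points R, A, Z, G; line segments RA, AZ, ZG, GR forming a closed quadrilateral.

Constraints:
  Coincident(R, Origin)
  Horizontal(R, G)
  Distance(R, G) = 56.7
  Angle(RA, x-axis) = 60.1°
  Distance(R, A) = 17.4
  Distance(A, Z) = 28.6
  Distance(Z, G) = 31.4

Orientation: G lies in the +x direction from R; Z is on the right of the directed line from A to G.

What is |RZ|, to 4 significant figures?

27.27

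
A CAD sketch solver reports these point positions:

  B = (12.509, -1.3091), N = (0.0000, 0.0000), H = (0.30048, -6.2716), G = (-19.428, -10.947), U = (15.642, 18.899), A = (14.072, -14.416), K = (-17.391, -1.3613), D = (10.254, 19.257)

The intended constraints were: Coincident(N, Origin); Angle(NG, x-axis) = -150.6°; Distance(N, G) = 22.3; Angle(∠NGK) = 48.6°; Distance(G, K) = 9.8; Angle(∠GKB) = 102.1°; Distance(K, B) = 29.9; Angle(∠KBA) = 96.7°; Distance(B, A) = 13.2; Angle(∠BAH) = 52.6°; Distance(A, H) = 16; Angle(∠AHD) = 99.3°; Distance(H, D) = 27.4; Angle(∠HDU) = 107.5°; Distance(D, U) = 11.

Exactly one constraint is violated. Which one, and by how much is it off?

Distance(D, U) = 11 — off by 5.60.

N = (0.00, 0.00) ✓; NG at -150.6° ✓; |NG| = 22.30 ✓; ∠NGK = 48.60° ✓; |GK| = 9.800 ✓; ∠GKB = 102.1° ✓; |KB| = 29.90 ✓; ∠KBA = 96.70° ✓; |BA| = 13.20 ✓; ∠BAH = 52.60° ✓; |AH| = 16.00 ✓; ∠AHD = 99.30° ✓; |HD| = 27.40 ✓; ∠HDU = 107.5° ✓; |DU| = 5.400 ✗.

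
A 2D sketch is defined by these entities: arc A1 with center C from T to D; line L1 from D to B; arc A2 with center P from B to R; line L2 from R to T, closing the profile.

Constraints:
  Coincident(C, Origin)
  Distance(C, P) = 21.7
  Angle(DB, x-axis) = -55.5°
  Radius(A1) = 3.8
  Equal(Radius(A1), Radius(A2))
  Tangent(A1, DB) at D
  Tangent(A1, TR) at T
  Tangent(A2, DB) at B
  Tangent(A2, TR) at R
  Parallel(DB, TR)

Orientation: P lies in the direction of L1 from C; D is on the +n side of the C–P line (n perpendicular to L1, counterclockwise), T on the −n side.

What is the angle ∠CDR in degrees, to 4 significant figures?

70.70°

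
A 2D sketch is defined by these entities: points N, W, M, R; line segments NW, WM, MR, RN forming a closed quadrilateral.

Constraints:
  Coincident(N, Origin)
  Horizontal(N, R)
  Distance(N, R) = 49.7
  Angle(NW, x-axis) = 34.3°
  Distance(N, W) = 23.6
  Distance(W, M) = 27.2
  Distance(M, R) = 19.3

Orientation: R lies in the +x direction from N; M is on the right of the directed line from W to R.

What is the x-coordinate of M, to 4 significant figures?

33.28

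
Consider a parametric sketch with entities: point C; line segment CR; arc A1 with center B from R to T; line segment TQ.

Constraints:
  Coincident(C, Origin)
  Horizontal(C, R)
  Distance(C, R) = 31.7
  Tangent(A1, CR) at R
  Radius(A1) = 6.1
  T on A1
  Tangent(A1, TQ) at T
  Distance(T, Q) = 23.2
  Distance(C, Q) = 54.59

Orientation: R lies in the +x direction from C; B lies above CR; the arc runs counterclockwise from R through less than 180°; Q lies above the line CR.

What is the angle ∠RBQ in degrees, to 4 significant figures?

129.3°

Checks: ∠(BR, RC) = 90.00° ✓; |BT| = 6.100 ✓; ∠(BT, TQ) = 90.00° ✓; |TQ| = 23.20 ✓; |CQ| = 54.59 ✓.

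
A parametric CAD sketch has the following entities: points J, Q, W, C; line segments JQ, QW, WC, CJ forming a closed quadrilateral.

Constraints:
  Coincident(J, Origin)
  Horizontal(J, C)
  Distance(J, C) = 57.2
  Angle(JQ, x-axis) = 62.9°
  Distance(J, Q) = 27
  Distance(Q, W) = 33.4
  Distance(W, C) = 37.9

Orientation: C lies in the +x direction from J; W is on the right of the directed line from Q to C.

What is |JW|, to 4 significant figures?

21.92

Checks: |QW| = 33.40 ✓; |WC| = 37.90 ✓.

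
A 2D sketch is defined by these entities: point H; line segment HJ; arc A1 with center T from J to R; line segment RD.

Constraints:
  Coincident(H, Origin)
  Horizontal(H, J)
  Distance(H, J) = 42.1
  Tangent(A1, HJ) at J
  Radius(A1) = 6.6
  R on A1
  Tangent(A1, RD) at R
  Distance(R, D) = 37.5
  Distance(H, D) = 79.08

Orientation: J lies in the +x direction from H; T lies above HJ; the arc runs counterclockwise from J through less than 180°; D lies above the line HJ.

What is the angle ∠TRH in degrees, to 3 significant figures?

50.2°

Checks: |HJ| = 42.10 ✓; |TJ| = 6.600 ✓; |TR| = 6.600 ✓; ∠(TR, RD) = 90.00° ✓; |RD| = 37.50 ✓; |HD| = 79.08 ✓.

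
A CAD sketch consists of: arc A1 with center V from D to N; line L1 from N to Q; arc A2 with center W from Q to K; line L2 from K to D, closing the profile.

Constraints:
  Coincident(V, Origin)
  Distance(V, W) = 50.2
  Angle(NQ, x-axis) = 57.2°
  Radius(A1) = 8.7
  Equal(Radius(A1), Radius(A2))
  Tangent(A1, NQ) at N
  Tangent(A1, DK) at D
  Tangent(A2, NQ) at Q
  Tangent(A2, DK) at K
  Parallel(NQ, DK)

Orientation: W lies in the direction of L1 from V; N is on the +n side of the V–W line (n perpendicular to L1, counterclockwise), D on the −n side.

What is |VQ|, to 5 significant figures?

50.948

The slot axis is L1's direction at 57.2°, so u = (cos 57.2°, sin 57.2°) = (0.54171, 0.84057) and n = (−sin 57.2°, cos 57.2°) = (-0.84057, 0.54171). V is at the origin and W lies 50.2 along u from V, so W = 50.2·u = (27.194, 42.196). Tangency of A1 to both parallel lines with radius 8.7 puts N and D at V ± 8.7·n: N = (-7.3129, 4.7129), D = (7.3129, -4.7129). Equal radii place Q and K the same way about W: Q = W + 8.7·n = (19.881, 46.909), K = W − 8.7·n = (34.507, 37.484). Then |VQ| = |Q − V| = 50.948.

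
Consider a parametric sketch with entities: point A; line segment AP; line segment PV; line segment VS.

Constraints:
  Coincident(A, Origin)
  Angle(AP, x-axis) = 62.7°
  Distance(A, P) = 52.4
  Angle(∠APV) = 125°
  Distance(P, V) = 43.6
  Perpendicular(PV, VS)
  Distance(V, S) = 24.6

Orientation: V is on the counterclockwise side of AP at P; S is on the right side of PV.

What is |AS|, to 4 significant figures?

99.92

A is at the origin; AP runs at 62.7° with length 52.4, so P = 52.4·(cos 62.7°, sin 62.7°) = (24.03, 46.56). ∠APV = 125.0°, so PV runs at 62.7° + (180° − 125.0°) = 117.7° from the x-axis; with |PV| = 43.6, V = P + 43.6·(cos 117.7°, sin 117.7°) = (3.766, 85.17). PV is perpendicular to VS; with |VS| = 24.6 on the right of PV, S = V + 24.6·(0.8854, 0.4648) = (25.55, 96.60). Then |AS| = |S − A| = 99.92.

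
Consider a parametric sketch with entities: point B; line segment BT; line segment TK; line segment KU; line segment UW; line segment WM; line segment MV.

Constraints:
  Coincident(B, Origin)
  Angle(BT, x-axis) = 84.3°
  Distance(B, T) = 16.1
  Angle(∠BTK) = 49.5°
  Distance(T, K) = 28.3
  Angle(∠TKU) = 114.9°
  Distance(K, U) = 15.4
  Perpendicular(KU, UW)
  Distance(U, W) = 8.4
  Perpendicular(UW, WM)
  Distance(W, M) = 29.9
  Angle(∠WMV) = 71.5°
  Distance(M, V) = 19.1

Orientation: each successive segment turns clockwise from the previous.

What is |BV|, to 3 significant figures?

33.3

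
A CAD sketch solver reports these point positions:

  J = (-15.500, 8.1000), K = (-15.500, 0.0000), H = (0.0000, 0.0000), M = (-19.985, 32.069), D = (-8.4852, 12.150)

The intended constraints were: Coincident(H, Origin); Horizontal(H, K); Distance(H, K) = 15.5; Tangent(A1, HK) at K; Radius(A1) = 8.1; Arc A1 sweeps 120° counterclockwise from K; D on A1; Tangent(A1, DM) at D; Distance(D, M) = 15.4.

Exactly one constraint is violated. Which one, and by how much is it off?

Distance(D, M) = 15.4 — off by 7.60.

H = (0.00, 0.00) ✓; H.y = 0.00, K.y = 0.00 ✓; |HK| = 15.50 ✓; ∠(JK, KH) = 90.00° ✓; |JK| = 8.100 ✓; bearing(J→D) − bearing(J→K) = 120.0° ✓; |JD| = 8.100 ✓; ∠(JD, DM) = 90.00° ✓; |DM| = 23.00 ✗.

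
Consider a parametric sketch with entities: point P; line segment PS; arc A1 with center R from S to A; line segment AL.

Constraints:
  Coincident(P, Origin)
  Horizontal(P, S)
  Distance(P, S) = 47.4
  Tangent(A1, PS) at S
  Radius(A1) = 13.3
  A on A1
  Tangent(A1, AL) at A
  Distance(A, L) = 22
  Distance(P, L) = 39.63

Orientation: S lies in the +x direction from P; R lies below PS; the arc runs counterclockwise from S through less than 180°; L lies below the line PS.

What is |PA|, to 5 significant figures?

36.017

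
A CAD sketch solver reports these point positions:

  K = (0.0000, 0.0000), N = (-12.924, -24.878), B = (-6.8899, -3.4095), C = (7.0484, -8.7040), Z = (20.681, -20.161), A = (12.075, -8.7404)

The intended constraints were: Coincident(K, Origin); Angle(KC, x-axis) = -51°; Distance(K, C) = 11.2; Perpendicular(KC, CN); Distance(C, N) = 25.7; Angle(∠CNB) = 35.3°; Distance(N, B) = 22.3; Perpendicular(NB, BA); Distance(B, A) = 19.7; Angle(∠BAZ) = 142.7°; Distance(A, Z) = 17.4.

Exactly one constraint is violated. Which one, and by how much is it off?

Distance(A, Z) = 17.4 — off by 3.10.

K = (0.00, 0.00) ✓; KC at -51.00° ✓; |KC| = 11.20 ✓; ∠(KC, CN) = 90.00° ✓; |CN| = 25.70 ✓; ∠CNB = 35.30° ✓; |NB| = 22.30 ✓; ∠(NB, BA) = 90.00° ✓; |BA| = 19.70 ✓; ∠BAZ = 142.7° ✓; |AZ| = 14.30 ✗.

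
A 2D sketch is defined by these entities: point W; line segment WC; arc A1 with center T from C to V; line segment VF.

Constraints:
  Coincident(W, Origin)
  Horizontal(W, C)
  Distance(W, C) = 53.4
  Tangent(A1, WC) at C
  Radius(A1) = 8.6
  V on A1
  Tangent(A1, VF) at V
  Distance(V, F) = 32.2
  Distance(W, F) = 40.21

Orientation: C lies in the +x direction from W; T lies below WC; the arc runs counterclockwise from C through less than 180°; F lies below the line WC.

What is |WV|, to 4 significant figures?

46.60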